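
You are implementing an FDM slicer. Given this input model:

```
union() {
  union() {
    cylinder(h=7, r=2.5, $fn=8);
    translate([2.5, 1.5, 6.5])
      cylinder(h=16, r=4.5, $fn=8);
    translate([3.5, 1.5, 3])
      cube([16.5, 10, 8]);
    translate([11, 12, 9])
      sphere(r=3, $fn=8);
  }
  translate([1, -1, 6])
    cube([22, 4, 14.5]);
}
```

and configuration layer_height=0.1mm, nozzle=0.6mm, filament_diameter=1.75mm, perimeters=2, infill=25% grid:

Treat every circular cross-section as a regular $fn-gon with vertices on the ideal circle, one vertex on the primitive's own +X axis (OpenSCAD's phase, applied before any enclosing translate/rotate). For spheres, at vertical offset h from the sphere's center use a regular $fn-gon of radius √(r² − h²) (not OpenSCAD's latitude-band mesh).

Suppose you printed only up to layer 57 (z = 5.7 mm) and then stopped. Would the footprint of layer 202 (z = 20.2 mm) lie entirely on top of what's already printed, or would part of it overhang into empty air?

part overhangs

Compare the two slices. At z = 5.7: the cylinder: section is a regular 8-gon, circumradius r=2.5 (area = (8/2)·2.500²·sin(360°/8) = 17.68 mm²); the cylinder at (2.5, 1.5) is not intersected at this z (z outside [6.5, 22.5]); the 16.5×10 cube at (3.5, 1.5) contributes its full rectangle (area 165.00 mm²); the sphere at (11, 12) is not intersected at this z (|z−center|=3.300 > r=3); Combining (union): the 2 present regions are separate (no shared area or edge), so areas and boundary lengths simply add and each stays a separate island — area = 182.68 mm²; the cube at (1, -1) is not intersected at this z (z outside [6, 20.5]); Taking the union: only that combined region is present, so the union is just that shape — area = 182.68 mm². At z = 20.2: the cylinder does not reach this height (z outside [0, 7]); the r=4.5 cylinder at (2.5, 1.5) gives a regular 8-gon of circumradius 4.5 (constant along its height) (area = (8/2)·4.500²·sin(360°/8) = 57.28 mm²); the cube at (3.5, 1.5) is absent (z outside [3, 11]); the sphere at (11, 12) does not reach this height (|z−center|=11.200 > r=3); Combining (union): only the r=4.5 cylinder at (2.5, 1.5) is present, so the union is just that shape — area = 57.28 mm²; the 22×4 cube at (1, -1) contributes its full rectangle (area 88.00 mm²); Combining (union): the regions partially overlap — summed areas 145.28 mm² minus the doubly-counted overlap 22.24 mm² gives 123.04 mm² — area = 123.04 mm². Checking containment: at z = 20.2 the cross-section extends beyond the z = 5.7 cross-section by about 78.89 mm².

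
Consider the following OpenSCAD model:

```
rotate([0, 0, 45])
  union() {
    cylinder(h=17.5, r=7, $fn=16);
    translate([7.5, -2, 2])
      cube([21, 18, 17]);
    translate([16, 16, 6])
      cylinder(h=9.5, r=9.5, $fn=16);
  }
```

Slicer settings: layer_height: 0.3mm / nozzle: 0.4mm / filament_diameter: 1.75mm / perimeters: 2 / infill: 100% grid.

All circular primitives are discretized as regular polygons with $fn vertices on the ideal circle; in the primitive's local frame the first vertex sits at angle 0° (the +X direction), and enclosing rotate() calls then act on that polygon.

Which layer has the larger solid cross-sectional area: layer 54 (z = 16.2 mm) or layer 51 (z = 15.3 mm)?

layer 51 (z = 15.3 mm)

Layer 54 (z = 16.2): the r=7 cylinder contributes a regular 16-gon of circumradius 7 (area = (16/2)·7.000²·sin(360°/16) = 150.01 mm²); the 21×18 cube at (7.5, -2) contributes its full rectangle (area 378.00 mm²); the cylinder at (16, 16) does not reach this height (z outside [6, 15.5]); Merging all regions: the 2 present regions are separate (no shared area or edge), so areas and boundary lengths simply add and each stays a separate island — area = 528.01 mm²; (whole slice rotated 45° about Z — lengths, areas and connectivity unchanged). So its area = 528.01 mm². Layer 51 (z = 15.3): the r=7 cylinder gives a regular 16-gon of circumradius 7 (constant along its height) (area = (16/2)·7.000²·sin(360°/16) = 150.01 mm²); the cube at (7.5, -2) is present — its section is the full 21×18 rectangle (area 378.00 mm²); the cylinder at (16, 16): section is a regular 16-gon, circumradius r=9.5 (area = (16/2)·9.500²·sin(360°/16) = 276.30 mm²); Taking the union: the regions partially overlap — summed areas 804.31 mm² minus the doubly-counted overlap 135.77 mm² gives 668.54 mm² — area = 668.54 mm²; (rotated 45° about Z; rotation is an isometry so areas/perimeters/island counts are preserved). So its area = 668.54 mm². Layer 51 is larger (668.54 vs 528.01 mm²).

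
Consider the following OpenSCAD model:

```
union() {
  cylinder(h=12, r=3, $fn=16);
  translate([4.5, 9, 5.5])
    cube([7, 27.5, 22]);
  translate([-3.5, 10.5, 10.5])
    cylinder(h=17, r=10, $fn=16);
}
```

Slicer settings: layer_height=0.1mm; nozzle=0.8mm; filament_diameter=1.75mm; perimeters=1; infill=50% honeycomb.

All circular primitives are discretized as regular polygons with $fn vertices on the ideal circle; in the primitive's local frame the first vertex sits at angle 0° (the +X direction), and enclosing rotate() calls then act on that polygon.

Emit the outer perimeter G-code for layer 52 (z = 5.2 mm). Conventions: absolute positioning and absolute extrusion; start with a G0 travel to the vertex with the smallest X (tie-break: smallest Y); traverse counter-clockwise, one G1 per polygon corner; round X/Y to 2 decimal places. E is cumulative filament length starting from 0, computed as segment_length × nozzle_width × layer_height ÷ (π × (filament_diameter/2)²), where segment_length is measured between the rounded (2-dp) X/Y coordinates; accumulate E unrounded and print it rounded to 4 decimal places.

G0 X-3.00 Y0.00 Z5.20
G1 X-2.77 Y-1.15 E0.0390
G1 X-2.12 Y-2.12 E0.0778
G1 X-1.15 Y-2.77 E0.1167
G1 X0.00 Y-3.00 E0.1557
G1 X1.15 Y-2.77 E0.1947
G1 X2.12 Y-2.12 E0.2335
G1 X2.77 Y-1.15 E0.2724
G1 X3.00 Y0.00 E0.3114
G1 X2.77 Y1.15 E0.3504
G1 X2.12 Y2.12 E0.3892
G1 X1.15 Y2.77 E0.4280
G1 X0.00 Y3.00 E0.4671
G1 X-1.15 Y2.77 E0.5061
G1 X-2.12 Y2.12 E0.5449
G1 X-2.77 Y1.15 E0.5837
G1 X-3.00 Y0.00 E0.6227

At z = 5.2 mm: the r=3 cylinder contributes a regular 16-gon of circumradius 3; the cube at (4.5, 9) is absent (z outside [5.5, 27.5]); the cylinder at (-3.5, 10.5) does not reach this height (z outside [10.5, 27.5]); Merging all regions: only the r=3 cylinder is present, so the union is just that shape — 1 connected region. The outline is a single polygon with 16 vertices. Extrusion per mm of travel: 0.8 × 0.1 / (π × 0.875²) = 0.033260. Accumulating E over each segment gives final E = 0.6227.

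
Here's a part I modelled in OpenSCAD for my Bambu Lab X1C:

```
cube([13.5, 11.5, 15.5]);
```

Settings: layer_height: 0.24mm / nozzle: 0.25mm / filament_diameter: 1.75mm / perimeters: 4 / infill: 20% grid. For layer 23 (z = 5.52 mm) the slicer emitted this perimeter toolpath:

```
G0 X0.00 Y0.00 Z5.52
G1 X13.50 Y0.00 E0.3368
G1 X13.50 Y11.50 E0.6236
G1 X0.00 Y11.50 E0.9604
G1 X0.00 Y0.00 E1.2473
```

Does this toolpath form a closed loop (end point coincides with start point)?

yes

Start point (G0): (0.00, 0.00). End point (last G1): the path returns to the start — closed.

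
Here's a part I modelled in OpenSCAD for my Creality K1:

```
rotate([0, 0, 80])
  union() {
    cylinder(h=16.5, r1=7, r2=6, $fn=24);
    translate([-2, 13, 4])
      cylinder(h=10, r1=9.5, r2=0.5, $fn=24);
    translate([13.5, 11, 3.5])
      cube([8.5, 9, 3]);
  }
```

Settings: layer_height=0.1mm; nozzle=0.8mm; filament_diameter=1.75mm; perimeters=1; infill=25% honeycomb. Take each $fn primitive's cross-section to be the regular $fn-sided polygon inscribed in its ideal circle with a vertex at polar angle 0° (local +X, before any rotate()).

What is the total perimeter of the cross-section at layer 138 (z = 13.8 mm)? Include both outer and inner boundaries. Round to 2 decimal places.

At z = 13.8 mm: the cone contributes a regular 24-gon of circumradius 6.164 (interpolated between r1=7 and r2=6 at t=0.836) (perimeter = 2·24·6.164·sin(180°/24) = 38.62 mm); the cone at (-2, 13) contributes a regular 24-gon of circumradius 0.680 (interpolated between r1=9.5 and r2=0.5 at t=0.980) (perimeter = 2·24·0.680·sin(180°/24) = 4.26 mm); the cube at (13.5, 11) is absent (z outside [3.5, 6.5]); Combining (union): the 2 present regions are separate (no shared area or edge), so areas and boundary lengths simply add and each stays a separate island — boundary = 42.88 mm; (whole slice rotated 80° about Z — lengths, areas and connectivity unchanged). Overall, the cross-section has 2 separate islands. Total boundary length (outer) = 42.88 mm.

42.88 mm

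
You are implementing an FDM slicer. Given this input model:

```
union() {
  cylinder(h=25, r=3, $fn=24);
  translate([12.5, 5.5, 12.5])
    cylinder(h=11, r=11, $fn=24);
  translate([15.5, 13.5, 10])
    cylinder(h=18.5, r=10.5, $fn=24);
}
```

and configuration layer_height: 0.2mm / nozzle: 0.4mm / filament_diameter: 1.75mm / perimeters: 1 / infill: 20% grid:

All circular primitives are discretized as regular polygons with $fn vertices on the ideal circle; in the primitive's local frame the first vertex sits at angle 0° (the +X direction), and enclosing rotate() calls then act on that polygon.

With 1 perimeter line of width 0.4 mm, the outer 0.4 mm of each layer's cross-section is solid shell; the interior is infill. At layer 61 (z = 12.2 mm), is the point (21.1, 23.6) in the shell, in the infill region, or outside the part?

At z = 12.2 mm: the r=3 cylinder gives a regular 24-gon of circumradius 3 (constant along its height); the cylinder at (12.5, 5.5) is not intersected at this z (z outside [12.5, 23.5]); the cylinder at (15.5, 13.5): section is a regular 24-gon, circumradius r=10.5; Taking the union: the 2 present regions are separate (no shared area or edge), so areas and boundary lengths simply add and each stays a separate island — 2 connected regions. Overall, the cross-section has 2 separate islands. The nearest boundary edge runs (18.22, 23.64)→(20.75, 22.59); distance from the point to it = 1.06 mm. The point is not inside any of the regions above, so it lies outside the cross-section (1.06 mm from the nearest boundary).

outside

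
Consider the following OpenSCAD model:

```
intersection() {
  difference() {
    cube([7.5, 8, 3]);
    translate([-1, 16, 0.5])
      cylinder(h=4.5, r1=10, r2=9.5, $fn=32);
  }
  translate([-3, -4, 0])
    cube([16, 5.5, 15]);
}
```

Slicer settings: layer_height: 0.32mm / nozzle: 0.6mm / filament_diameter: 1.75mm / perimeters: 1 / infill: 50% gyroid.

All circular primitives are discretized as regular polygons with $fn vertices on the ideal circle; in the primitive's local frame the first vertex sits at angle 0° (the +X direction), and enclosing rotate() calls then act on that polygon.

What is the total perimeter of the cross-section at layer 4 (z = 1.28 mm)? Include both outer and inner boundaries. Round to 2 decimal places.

18.00 mm

At z = 1.28 mm: the 7.5×8 cube contributes its full rectangle (perimeter 31.00 mm); the cone at (-1, 16) (r1=10→r2=9.5) has section circumradius 9.913 here — a regular 32-gon (perimeter = 2·32·9.913·sin(180°/32) = 62.19 mm); Subtracting the remaining from the first: starting from the 7.5×8 cube, the cone at (-1, 16) partially overlaps it — only the 5.57 mm² overlap (of its 306.76 mm²) is removed, clipping the outline — boundary = 29.59 mm; the 16×5.5 cube at (-3, -4) contributes its full rectangle (perimeter 43.00 mm); Taking the intersection: the 16×5.5 cube at (-3, -4) partially overlaps that combined region; clipping to the common part keeps 11.25 mm² — boundary = 18.00 mm. Overall, the cross-section is a single solid region. Total boundary length (outer) = 18.00 mm.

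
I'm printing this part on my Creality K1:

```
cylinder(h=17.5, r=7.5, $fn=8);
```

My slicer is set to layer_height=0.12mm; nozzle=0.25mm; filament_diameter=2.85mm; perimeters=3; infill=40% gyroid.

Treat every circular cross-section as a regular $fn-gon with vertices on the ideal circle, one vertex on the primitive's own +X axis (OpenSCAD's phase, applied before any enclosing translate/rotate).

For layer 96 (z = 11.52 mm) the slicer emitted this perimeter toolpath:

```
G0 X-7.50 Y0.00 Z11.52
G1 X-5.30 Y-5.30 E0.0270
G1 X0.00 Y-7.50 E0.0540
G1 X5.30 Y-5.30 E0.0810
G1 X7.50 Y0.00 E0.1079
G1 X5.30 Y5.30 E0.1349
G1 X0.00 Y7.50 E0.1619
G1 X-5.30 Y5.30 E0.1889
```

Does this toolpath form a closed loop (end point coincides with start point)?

no

Start point (G0): (-7.50, 0.00). End point (last G1): the path does not return to the start — open.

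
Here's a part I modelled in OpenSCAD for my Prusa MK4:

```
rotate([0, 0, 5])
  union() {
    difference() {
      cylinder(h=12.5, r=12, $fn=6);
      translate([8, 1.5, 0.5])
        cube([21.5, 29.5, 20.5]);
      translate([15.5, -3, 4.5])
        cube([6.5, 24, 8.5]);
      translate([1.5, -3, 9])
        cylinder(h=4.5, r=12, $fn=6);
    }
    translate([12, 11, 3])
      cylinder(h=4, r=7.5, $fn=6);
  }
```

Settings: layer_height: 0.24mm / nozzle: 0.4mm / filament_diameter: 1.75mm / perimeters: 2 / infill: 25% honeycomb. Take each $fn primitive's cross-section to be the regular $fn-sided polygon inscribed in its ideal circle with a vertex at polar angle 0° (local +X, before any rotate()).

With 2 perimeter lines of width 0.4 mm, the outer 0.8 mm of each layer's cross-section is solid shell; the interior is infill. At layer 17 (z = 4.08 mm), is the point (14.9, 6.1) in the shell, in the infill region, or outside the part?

shell

At z = 4.08 mm: the r=12 cylinder contributes a regular 6-gon of circumradius 12; the cube at (8, 1.5) (footprint 21.5×29.5) is included at this height; the cube at (15.5, -3) is not intersected at this z (z outside [4.5, 13]); the cylinder at (1.5, -3) is absent (z outside [9, 13.5]); Subtracting the remaining from the first: starting from the r=12 cylinder, the 21.5×29.5 cube at (8, 1.5) partially overlaps it — only the 8.51 mm² overlap (of its 634.25 mm²) is removed, clipping the outline — 1 connected region; the r=7.5 cylinder at (12, 11) gives a regular 6-gon of circumradius 7.5 (constant along its height); Combining (union): the regions partially overlap (shared area 5.12 mm²), so overlapping operands fuse into one piece — 1 connected region; (whole slice rotated 5° about Z — lengths, areas and connectivity unchanged). Overall, the cross-section is a single solid region. Undo the 5° rotation: the query point maps to (15.375, 4.778) in the un-rotated model frame. The nearest boundary edge runs (15.75, 4.50)→(8.25, 4.50); distance from the point to it = 0.27 mm. The point is inside the cross-section, 0.27 mm from the nearest boundary — within the 0.8 mm shell band (2 × 0.4).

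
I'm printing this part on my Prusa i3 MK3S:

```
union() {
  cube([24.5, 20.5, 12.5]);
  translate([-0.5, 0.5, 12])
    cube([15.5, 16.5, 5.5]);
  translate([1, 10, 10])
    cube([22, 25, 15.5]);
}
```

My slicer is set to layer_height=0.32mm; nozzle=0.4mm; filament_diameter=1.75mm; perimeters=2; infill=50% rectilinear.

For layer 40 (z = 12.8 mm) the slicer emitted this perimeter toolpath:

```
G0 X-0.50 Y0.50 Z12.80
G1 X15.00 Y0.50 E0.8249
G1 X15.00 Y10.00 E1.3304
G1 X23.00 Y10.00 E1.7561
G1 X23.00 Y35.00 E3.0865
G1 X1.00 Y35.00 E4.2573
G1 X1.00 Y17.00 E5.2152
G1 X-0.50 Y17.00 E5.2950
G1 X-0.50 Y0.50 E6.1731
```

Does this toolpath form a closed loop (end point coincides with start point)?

yes

Start point (G0): (-0.50, 0.50). End point (last G1): the path returns to the start — closed.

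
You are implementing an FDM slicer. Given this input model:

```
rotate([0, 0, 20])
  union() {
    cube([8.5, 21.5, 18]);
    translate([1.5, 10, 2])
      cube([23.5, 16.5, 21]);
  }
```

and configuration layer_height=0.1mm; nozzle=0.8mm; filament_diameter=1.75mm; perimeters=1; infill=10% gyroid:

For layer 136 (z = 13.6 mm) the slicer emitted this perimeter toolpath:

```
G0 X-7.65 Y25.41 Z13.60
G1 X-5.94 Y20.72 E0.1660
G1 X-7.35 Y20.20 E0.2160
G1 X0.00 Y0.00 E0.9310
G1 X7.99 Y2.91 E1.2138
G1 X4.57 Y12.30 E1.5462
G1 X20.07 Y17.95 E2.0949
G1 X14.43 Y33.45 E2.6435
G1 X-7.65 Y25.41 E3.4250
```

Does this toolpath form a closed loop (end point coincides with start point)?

Start point (G0): (-7.65, 25.41). End point (last G1): the path returns to the start — closed.

yes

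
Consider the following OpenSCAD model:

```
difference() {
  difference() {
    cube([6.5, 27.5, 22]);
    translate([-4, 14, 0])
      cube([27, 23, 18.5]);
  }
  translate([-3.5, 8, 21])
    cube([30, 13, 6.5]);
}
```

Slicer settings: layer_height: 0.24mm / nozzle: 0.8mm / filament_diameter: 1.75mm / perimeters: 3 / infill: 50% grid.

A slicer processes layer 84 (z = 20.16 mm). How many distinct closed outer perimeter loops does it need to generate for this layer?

1

At z = 20.16 mm: the cube (footprint 6.5×27.5) is included at this height; the cube at (-4, 14) is absent (z outside [0, 18.5]); Subtracting the remaining from the first: none of the subtracted shapes is present at this height, so the 6.5×27.5 cube is unchanged — 1 connected region; the cube at (-3.5, 8) is absent (z outside [21, 27.5]); Subtracting the remaining from the first: none of the subtracted shapes is present at this height, so that combined region is unchanged — 1 connected region. The result has 1 disconnected region.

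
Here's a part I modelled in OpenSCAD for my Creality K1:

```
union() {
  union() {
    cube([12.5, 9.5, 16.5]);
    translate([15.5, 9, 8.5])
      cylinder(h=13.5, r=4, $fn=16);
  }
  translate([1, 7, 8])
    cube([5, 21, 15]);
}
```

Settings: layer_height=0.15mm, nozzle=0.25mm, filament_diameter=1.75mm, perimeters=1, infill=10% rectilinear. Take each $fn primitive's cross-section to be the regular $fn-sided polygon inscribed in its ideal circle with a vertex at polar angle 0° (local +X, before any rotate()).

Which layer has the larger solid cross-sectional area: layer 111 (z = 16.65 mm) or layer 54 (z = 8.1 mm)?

layer 54 (z = 8.1 mm)

Layer 111 (z = 16.65): the cube is absent (z outside [0, 16.5]); the cylinder at (15.5, 9): section is a regular 16-gon, circumradius r=4 (area = (16/2)·4.000²·sin(360°/16) = 48.98 mm²); Merging all regions: only the r=4 cylinder at (15.5, 9) is present, so the union is just that shape — area = 48.98 mm²; the 5×21 cube at (1, 7) contributes its full rectangle (area 105.00 mm²); Taking the union: the 2 present regions are separate (no shared area or edge), so areas and boundary lengths simply add and each stays a separate island — area = 153.98 mm². So its area = 153.98 mm². Layer 54 (z = 8.1): the 12.5×9.5 cube contributes its full rectangle (area 118.75 mm²); the cylinder at (15.5, 9) does not reach this height (z outside [8.5, 22]); Combining (union): only the 12.5×9.5 cube is present, so the union is just that shape — area = 118.75 mm²; the cube at (1, 7) (footprint 5×21) is included at this height (area 105.00 mm²); Merging all regions: the regions partially overlap — summed areas 223.75 mm² minus the doubly-counted overlap 12.50 mm² gives 211.25 mm² — area = 211.25 mm². So its area = 211.25 mm². Layer 54 is larger (211.25 vs 153.98 mm²).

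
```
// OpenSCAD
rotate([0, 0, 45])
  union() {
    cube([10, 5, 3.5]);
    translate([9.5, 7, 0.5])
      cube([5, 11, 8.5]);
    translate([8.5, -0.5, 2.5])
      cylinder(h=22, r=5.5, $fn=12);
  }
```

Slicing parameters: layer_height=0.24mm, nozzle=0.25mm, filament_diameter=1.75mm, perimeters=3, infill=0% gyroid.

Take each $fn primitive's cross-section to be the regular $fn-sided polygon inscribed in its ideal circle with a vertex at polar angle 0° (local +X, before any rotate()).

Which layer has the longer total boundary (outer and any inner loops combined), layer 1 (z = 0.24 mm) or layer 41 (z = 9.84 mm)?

Layer 1 (z = 0.24): the 10×5 cube contributes its full rectangle (perimeter 30.00 mm); the cube at (9.5, 7) is not intersected at this z (z outside [0.5, 9]); the cylinder at (8.5, -0.5) does not reach this height (z outside [2.5, 24.5]); Merging all regions: only the 10×5 cube is present, so the union is just that shape — boundary = 30.00 mm; (rotated 45° about Z; rotation is an isometry so areas/perimeters/island counts are preserved). So its perimeter = 30.00 mm. Layer 41 (z = 9.84): the cube is absent (z outside [0, 3.5]); the cube at (9.5, 7) is not intersected at this z (z outside [0.5, 9]); the cylinder at (8.5, -0.5): section is a regular 12-gon, circumradius r=5.5 (perimeter = 2·12·5.500·sin(180°/12) = 34.16 mm); Merging all regions: only the r=5.5 cylinder at (8.5, -0.5) is present, so the union is just that shape — boundary = 34.16 mm; (whole slice rotated 45° about Z — lengths, areas and connectivity unchanged). So its perimeter = 34.16 mm. Layer 41 is larger (34.16 vs 30.00 mm).

layer 41 (z = 9.84 mm)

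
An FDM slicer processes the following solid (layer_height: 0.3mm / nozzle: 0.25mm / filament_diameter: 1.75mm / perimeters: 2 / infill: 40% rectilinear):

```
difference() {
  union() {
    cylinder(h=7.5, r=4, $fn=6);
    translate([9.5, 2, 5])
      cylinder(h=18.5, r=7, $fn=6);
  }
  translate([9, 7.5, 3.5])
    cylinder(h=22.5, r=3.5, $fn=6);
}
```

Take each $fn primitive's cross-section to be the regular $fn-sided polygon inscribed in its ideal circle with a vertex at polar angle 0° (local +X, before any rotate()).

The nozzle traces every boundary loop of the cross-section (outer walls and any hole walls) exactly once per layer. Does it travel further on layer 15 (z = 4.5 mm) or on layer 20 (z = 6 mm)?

Layer 15 (z = 4.5): the r=4 cylinder gives a regular 6-gon of circumradius 4 (constant along its height) (perimeter = 2·6·4.000·sin(180°/6) = 24.00 mm); the cylinder at (9.5, 2) is not intersected at this z (z outside [5, 23.5]); Combining (union): only the r=4 cylinder is present, so the union is just that shape — boundary = 24.00 mm; the r=3.5 cylinder at (9, 7.5) gives a regular 6-gon of circumradius 3.5 (constant along its height) (perimeter = 2·6·3.500·sin(180°/6) = 21.00 mm); Taking the first minus the rest: starting from the result so far, the r=3.5 cylinder at (9, 7.5) misses the remaining region (no effect) — boundary = 24.00 mm. So its perimeter = 24.00 mm. Layer 20 (z = 6): the r=4 cylinder contributes a regular 6-gon of circumradius 4 (perimeter = 2·6·4.000·sin(180°/6) = 24.00 mm); the r=7 cylinder at (9.5, 2) contributes a regular 6-gon of circumradius 7 (perimeter = 2·6·7.000·sin(180°/6) = 42.00 mm); Combining (union): the regions partially overlap (shared area 0.79 mm²), so the edge portions inside another operand are dropped and the merged outline is re-measured after clipping — boundary = 60.00 mm; the cylinder at (9, 7.5): section is a regular 6-gon, circumradius r=3.5 (perimeter = 2·6·3.500·sin(180°/6) = 21.00 mm); After the difference (first − rest): starting from the result so far, the r=3.5 cylinder at (9, 7.5) partially overlaps it — only the 19.55 mm² overlap (of its 31.83 mm²) is removed, clipping the outline — boundary = 63.97 mm. So its perimeter = 63.97 mm. Layer 20 is larger (63.97 vs 24.00 mm).

layer 20 (z = 6 mm)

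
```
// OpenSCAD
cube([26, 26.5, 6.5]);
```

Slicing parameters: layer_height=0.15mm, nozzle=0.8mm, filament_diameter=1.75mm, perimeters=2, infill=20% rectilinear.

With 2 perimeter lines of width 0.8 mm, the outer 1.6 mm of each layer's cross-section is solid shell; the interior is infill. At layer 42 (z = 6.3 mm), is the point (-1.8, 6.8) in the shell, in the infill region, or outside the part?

outside

At z = 6.3 mm: the 26×26.5 cube contributes its full rectangle. Overall, the cross-section is a single solid region. The nearest boundary edge runs (0.00, 26.50)→(0.00, 0.00); distance from the point to it = 1.80 mm. The point is not inside any of the regions above, so it lies outside the cross-section (1.80 mm from the nearest boundary).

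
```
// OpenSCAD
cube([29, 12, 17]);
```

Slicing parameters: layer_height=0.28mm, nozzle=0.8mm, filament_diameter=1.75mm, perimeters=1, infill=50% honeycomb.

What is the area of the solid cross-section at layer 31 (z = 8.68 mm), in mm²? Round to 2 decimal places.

At z = 8.68 mm: the cube (footprint 29×12) is included at this height (area 348.00 mm²). Overall, the cross-section is a single solid region. Net area = 348.00 mm².

348.00 mm²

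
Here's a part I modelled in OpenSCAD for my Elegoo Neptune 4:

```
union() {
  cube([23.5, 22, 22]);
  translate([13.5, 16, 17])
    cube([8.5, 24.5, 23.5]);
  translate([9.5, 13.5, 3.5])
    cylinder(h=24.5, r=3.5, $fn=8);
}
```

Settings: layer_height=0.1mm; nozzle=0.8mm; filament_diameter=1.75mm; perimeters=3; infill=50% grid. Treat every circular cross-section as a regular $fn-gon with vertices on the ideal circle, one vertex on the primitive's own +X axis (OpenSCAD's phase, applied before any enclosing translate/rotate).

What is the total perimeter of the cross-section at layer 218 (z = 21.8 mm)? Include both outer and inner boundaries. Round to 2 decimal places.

At z = 21.8 mm: the cube is present — its section is the full 23.5×22 rectangle (perimeter 91.00 mm); the cube at (13.5, 16) (footprint 8.5×24.5) is included at this height (perimeter 66.00 mm); the r=3.5 cylinder at (9.5, 13.5) contributes a regular 8-gon of circumradius 3.5 (perimeter = 2·8·3.500·sin(180°/8) = 21.43 mm); Taking the union: the regions partially overlap (shared area 85.65 mm²), so the edge portions inside another operand are dropped and the merged outline is re-measured after clipping — boundary = 128.00 mm. Overall, the cross-section is a single solid region. Total boundary length (outer) = 128.00 mm.

128.00 mm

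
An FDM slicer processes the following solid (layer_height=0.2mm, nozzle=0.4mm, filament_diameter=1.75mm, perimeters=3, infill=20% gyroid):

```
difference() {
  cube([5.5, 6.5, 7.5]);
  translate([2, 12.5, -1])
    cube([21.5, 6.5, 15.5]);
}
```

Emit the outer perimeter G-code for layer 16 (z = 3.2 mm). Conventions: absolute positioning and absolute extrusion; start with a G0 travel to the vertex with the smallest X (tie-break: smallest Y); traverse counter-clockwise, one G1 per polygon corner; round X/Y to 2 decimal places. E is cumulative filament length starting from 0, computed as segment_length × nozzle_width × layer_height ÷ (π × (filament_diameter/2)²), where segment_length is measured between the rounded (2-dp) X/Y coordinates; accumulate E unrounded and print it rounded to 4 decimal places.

At z = 3.2 mm: the cube is present — its section is the full 5.5×6.5 rectangle; the cube at (2, 12.5) is present — its section is the full 21.5×6.5 rectangle; After the difference (first − rest): starting from the 5.5×6.5 cube, the 21.5×6.5 cube at (2, 12.5) misses the remaining region (no effect) — 1 connected region. The outline is a single polygon with 4 vertices. Extrusion per mm of travel: 0.4 × 0.2 / (π × 0.875²) = 0.033260. Accumulating E over each segment gives final E = 0.7982.

G0 X0.00 Y0.00 Z3.20
G1 X5.50 Y0.00 E0.1829
G1 X5.50 Y6.50 E0.3991
G1 X0.00 Y6.50 E0.5821
G1 X0.00 Y0.00 E0.7982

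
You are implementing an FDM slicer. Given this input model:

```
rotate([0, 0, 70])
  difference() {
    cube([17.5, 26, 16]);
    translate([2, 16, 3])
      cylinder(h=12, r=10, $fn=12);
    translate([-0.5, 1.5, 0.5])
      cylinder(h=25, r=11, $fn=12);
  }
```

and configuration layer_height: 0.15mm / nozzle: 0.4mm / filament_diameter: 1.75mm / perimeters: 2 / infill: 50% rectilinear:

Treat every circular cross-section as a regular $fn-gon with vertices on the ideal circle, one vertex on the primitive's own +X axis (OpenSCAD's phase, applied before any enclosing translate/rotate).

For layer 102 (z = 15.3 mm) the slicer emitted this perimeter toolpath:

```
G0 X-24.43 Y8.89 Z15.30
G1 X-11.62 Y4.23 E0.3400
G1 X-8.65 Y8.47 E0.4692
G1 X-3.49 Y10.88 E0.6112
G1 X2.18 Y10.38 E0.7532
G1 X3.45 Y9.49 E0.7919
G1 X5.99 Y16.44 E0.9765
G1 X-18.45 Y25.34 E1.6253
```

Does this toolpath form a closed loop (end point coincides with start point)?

no

Start point (G0): (-24.43, 8.89). End point (last G1): the path does not return to the start — open.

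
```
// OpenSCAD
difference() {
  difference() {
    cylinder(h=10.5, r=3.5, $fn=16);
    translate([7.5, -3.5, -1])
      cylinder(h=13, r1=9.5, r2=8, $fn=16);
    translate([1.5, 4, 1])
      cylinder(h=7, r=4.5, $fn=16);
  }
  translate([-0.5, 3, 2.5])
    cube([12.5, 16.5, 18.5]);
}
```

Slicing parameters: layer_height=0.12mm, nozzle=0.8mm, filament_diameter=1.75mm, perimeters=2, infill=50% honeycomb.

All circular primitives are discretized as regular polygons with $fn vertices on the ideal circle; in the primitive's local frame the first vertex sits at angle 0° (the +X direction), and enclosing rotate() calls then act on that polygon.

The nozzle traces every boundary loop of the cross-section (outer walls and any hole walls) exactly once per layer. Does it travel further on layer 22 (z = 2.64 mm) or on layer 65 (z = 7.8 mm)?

layer 65 (z = 7.8 mm)

Layer 22 (z = 2.64): the cylinder: section is a regular 16-gon, circumradius r=3.5 (perimeter = 2·16·3.500·sin(180°/16) = 21.85 mm); the cone at (7.5, -3.5) contributes a regular 16-gon of circumradius 9.080 (interpolated between r1=9.5 and r2=8 at t=0.280) (perimeter = 2·16·9.080·sin(180°/16) = 56.69 mm); the cylinder at (1.5, 4): section is a regular 16-gon, circumradius r=4.5 (perimeter = 2·16·4.500·sin(180°/16) = 28.09 mm); After the difference (first − rest): starting from the r=3.5 cylinder, the cone at (7.5, -3.5) partially overlaps it — only the 21.93 mm² overlap (of its 252.41 mm²) is removed, clipping the outline; the r=4.5 cylinder at (1.5, 4) partially overlaps it — only the 7.09 mm² overlap (of its 61.99 mm²) is removed, clipping the outline — boundary = 12.60 mm; the 12.5×16.5 cube at (-0.5, 3) contributes its full rectangle (perimeter 58.00 mm); Subtracting the remaining from the first: starting from that combined region, the 12.5×16.5 cube at (-0.5, 3) misses the remaining region (no effect) — boundary = 12.60 mm. So its perimeter = 12.60 mm. Layer 65 (z = 7.8): the r=3.5 cylinder contributes a regular 16-gon of circumradius 3.5 (perimeter = 2·16·3.500·sin(180°/16) = 21.85 mm); the cone at (7.5, -3.5) contributes a regular 16-gon of circumradius 8.485 (interpolated between r1=9.5 and r2=8 at t=0.677) (perimeter = 2·16·8.485·sin(180°/16) = 52.97 mm); the r=4.5 cylinder at (1.5, 4) contributes a regular 16-gon of circumradius 4.5 (perimeter = 2·16·4.500·sin(180°/16) = 28.09 mm); Subtracting the remaining from the first: starting from the r=3.5 cylinder, the cone at (7.5, -3.5) partially overlaps it — only the 17.79 mm² overlap (of its 220.39 mm²) is removed, clipping the outline; the r=4.5 cylinder at (1.5, 4) partially overlaps it — only the 9.27 mm² overlap (of its 61.99 mm²) is removed, clipping the outline — boundary = 13.63 mm; the 12.5×16.5 cube at (-0.5, 3) contributes its full rectangle (perimeter 58.00 mm); After the difference (first − rest): starting from that combined region, the 12.5×16.5 cube at (-0.5, 3) misses the remaining region (no effect) — boundary = 13.63 mm. So its perimeter = 13.63 mm. Layer 65 is larger (13.63 vs 12.60 mm).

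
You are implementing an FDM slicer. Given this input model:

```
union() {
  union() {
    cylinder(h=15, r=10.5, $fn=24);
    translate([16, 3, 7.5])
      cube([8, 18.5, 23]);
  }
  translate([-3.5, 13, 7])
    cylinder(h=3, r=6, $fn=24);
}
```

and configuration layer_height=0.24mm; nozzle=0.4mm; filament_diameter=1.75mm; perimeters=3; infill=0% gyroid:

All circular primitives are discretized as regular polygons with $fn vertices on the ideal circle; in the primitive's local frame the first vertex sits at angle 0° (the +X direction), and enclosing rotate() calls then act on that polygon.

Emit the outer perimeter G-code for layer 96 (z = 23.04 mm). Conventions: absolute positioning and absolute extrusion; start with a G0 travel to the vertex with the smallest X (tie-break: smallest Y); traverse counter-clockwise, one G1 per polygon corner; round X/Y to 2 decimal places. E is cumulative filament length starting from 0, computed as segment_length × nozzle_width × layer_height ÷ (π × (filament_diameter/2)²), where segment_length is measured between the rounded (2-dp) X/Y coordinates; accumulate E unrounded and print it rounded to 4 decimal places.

G0 X16.00 Y3.00 Z23.04
G1 X24.00 Y3.00 E0.3193
G1 X24.00 Y21.50 E1.0577
G1 X16.00 Y21.50 E1.3770
G1 X16.00 Y3.00 E2.1153

At z = 23.04 mm: the cylinder is not intersected at this z (z outside [0, 15]); the cube at (16, 3) is present — its section is the full 8×18.5 rectangle; Combining (union): only the 8×18.5 cube at (16, 3) is present, so the union is just that shape — 1 connected region; the cylinder at (-3.5, 13) is not intersected at this z (z outside [7, 10]); Combining (union): only the result so far is present, so the union is just that shape — 1 connected region. The outline is a single polygon with 4 vertices. Extrusion per mm of travel: 0.4 × 0.24 / (π × 0.875²) = 0.039912. Accumulating E over each segment gives final E = 2.1153.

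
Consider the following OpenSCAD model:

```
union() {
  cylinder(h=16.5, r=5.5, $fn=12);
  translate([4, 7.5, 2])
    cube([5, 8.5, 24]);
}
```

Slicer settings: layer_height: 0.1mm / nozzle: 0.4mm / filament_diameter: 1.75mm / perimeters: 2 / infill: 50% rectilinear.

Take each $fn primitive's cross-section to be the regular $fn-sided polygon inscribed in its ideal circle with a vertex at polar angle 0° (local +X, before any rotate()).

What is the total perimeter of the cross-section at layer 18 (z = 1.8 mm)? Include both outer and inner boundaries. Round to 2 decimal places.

At z = 1.8 mm: the r=5.5 cylinder contributes a regular 12-gon of circumradius 5.5 (perimeter = 2·12·5.500·sin(180°/12) = 34.16 mm); the cube at (4, 7.5) is absent (z outside [2, 26]); Taking the union: only the r=5.5 cylinder is present, so the union is just that shape — boundary = 34.16 mm. Overall, the cross-section is a single solid region. Total boundary length (outer) = 34.16 mm.

34.16 mm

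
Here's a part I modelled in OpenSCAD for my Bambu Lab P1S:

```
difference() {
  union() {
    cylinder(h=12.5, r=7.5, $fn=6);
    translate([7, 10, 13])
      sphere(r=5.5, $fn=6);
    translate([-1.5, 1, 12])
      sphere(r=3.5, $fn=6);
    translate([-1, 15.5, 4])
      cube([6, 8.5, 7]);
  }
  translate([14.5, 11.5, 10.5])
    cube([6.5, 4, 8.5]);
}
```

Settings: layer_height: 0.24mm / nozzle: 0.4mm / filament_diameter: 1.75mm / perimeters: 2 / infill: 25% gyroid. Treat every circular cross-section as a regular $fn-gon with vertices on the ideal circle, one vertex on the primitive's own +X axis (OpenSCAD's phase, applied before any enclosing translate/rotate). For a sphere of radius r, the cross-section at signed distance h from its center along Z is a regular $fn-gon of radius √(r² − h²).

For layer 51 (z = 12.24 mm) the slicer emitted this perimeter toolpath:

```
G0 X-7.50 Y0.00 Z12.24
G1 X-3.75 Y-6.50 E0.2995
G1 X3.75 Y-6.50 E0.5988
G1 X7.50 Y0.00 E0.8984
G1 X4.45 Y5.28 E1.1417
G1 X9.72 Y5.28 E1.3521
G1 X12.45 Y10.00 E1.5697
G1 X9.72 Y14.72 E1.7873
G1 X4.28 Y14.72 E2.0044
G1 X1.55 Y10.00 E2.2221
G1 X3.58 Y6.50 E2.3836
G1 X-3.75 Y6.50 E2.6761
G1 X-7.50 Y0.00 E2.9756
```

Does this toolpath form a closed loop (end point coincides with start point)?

Start point (G0): (-7.50, 0.00). End point (last G1): the path returns to the start — closed.

yes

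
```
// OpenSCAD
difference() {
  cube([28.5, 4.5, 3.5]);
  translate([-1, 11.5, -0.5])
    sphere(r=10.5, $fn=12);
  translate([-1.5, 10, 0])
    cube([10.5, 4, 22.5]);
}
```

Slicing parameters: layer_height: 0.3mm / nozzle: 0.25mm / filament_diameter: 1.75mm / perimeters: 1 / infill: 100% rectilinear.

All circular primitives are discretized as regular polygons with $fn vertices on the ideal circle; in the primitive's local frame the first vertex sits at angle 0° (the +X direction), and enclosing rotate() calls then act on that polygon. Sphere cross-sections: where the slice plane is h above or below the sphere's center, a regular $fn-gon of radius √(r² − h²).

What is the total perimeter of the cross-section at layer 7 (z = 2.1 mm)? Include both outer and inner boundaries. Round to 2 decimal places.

63.99 mm

At z = 2.1 mm: the cube (footprint 28.5×4.5) is included at this height (perimeter 66.00 mm); the r=10.5 sphere at (-1, 11.5) slices to a regular 12-gon of circumradius 10.173 (√(r²−h²) with h=2.6 from center) (perimeter = 2·12·10.173·sin(180°/12) = 63.19 mm); the cube at (-1.5, 10) (footprint 10.5×4) is included at this height (perimeter 29.00 mm); After the difference (first − rest): starting from the 28.5×4.5 cube, the r=10.5 sphere at (-1, 11.5) partially overlaps it — only the 11.27 mm² overlap (of its 310.47 mm²) is removed, clipping the outline; the 10.5×4 cube at (-1.5, 10) misses the remaining region (no effect) — boundary = 63.99 mm. Overall, the cross-section is a single solid region. Total boundary length (outer) = 63.99 mm.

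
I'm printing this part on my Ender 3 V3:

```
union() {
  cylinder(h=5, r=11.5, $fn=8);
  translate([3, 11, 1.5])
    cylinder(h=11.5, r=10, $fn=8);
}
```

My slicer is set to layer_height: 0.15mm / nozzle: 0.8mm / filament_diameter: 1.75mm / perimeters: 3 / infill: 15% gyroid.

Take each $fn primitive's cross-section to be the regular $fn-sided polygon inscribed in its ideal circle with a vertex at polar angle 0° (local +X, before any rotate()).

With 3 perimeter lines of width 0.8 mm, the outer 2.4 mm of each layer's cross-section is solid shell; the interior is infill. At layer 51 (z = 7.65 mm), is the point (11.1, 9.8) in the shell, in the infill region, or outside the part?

shell

At z = 7.65 mm: the cylinder is not intersected at this z (z outside [0, 5]); the r=10 cylinder at (3, 11) gives a regular 8-gon of circumradius 10 (constant along its height); Taking the union: only the r=10 cylinder at (3, 11) is present, so the union is just that shape — 1 connected region. Overall, the cross-section is a single solid region. The nearest boundary edge runs (10.07, 3.93)→(13.00, 11.00); distance from the point to it = 1.30 mm. The point is inside the cross-section, 1.30 mm from the nearest boundary — within the 2.4 mm shell band (3 × 0.8).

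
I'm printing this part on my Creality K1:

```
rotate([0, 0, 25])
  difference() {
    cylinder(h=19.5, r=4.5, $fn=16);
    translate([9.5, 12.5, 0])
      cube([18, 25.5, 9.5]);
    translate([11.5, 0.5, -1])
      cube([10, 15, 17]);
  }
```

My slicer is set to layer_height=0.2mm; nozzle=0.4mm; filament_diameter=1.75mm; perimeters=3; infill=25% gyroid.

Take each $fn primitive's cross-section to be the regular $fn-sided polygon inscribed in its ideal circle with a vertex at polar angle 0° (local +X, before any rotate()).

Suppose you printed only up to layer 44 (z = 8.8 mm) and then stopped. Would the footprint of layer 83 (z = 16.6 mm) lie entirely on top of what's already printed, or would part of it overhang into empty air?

Compare the two slices. At z = 8.8: the r=4.5 cylinder contributes a regular 16-gon of circumradius 4.5 (area = (16/2)·4.500²·sin(360°/16) = 61.99 mm²); the cube at (9.5, 12.5) is present — its section is the full 18×25.5 rectangle (area 459.00 mm²); the cube at (11.5, 0.5) is present — its section is the full 10×15 rectangle (area 150.00 mm²); Taking the first minus the rest: starting from the r=4.5 cylinder (61.99 mm²), the 18×25.5 cube at (9.5, 12.5) misses the remaining region (no effect); the 10×15 cube at (11.5, 0.5) misses the remaining region (no effect) — area = 61.99 mm²; (whole slice rotated 25° about Z — lengths, areas and connectivity unchanged). At z = 16.6: the r=4.5 cylinder contributes a regular 16-gon of circumradius 4.5 (area = (16/2)·4.500²·sin(360°/16) = 61.99 mm²); the cube at (9.5, 12.5) does not reach this height (z outside [0, 9.5]); the cube at (11.5, 0.5) is not intersected at this z (z outside [-1, 16]); Subtracting the remaining from the first: none of the subtracted shapes is present at this height, so the r=4.5 cylinder is unchanged — area = 61.99 mm²; (whole slice rotated 25° about Z — lengths, areas and connectivity unchanged). Checking containment: the cross-section at z = 16.6 is a subset of the cross-section at z = 8.8.

entirely on top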